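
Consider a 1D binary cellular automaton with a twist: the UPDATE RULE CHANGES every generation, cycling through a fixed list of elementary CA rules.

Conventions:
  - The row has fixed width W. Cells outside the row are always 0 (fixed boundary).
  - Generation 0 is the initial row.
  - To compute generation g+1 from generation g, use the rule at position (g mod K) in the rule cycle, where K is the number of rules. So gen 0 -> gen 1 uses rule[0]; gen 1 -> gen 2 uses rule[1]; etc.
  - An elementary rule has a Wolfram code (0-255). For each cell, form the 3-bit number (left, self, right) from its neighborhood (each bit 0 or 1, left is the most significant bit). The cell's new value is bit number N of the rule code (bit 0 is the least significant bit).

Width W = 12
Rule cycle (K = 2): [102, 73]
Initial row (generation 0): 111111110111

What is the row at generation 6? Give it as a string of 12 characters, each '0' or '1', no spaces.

Gen 0: 111111110111
Gen 1 (rule 102): 000000011001
Gen 2 (rule 73): 111111011000
Gen 3 (rule 102): 000001101000
Gen 4 (rule 73): 111101100011
Gen 5 (rule 102): 000110100101
Gen 6 (rule 73): 110110000000

Answer: 110110000000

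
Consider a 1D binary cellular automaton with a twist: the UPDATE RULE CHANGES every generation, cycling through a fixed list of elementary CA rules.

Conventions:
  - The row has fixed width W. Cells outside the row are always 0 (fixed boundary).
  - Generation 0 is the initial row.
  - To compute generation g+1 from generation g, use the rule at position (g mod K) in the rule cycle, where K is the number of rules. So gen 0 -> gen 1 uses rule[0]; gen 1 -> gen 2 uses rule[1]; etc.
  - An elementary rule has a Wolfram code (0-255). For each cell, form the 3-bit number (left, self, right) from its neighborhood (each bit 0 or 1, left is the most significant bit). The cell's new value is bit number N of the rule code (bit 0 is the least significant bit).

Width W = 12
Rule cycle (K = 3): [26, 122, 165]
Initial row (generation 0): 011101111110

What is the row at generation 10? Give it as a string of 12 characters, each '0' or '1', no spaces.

Answer: 011000101101

Derivation:
Gen 0: 011101111110
Gen 1 (rule 26): 110001000001
Gen 2 (rule 122): 111010100010
Gen 3 (rule 165): 010111101010
Gen 4 (rule 26): 100100000001
Gen 5 (rule 122): 011010000010
Gen 6 (rule 165): 000110111010
Gen 7 (rule 26): 001100100001
Gen 8 (rule 122): 011111010010
Gen 9 (rule 165): 001110110010
Gen 10 (rule 26): 011000101101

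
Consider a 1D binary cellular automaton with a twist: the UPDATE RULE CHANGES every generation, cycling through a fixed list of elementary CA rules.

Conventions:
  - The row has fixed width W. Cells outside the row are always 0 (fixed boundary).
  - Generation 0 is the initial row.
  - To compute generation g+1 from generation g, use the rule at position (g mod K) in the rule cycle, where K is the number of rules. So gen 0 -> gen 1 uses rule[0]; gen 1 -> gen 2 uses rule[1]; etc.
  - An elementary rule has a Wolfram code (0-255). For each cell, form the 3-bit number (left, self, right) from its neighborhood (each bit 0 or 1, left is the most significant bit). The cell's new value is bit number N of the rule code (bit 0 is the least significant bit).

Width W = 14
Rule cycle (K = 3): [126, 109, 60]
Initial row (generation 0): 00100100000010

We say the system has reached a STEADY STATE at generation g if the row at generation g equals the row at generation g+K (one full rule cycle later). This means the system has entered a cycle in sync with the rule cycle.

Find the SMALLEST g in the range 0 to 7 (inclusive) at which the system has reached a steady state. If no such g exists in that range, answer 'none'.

Gen 0: 00100100000010
Gen 1 (rule 126): 01111110000111
Gen 2 (rule 109): 01000010110101
Gen 3 (rule 60): 01100011101111
Gen 4 (rule 126): 11110110111001
Gen 5 (rule 109): 10011111101001
Gen 6 (rule 60): 11010000011101
Gen 7 (rule 126): 11111000110111
Gen 8 (rule 109): 10001010111101
Gen 9 (rule 60): 11001111100011
Gen 10 (rule 126): 11111000110111

Answer: 7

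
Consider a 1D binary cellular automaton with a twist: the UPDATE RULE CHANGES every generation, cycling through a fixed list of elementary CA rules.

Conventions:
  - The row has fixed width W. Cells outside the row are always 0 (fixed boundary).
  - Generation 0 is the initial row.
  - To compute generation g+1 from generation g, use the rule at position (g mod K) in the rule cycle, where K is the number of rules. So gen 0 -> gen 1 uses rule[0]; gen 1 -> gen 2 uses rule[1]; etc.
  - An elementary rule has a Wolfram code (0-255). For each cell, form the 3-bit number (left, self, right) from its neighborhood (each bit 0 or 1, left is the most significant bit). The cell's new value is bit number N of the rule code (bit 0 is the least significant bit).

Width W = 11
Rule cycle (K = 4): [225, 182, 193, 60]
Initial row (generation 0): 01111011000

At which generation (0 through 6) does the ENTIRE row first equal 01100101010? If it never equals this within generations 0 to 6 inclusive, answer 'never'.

Gen 0: 01111011000
Gen 1 (rule 225): 00111101011
Gen 2 (rule 182): 01011011100
Gen 3 (rule 193): 00001001101
Gen 4 (rule 60): 00001101011
Gen 5 (rule 225): 11100110101
Gen 6 (rule 182): 01011001111

Answer: never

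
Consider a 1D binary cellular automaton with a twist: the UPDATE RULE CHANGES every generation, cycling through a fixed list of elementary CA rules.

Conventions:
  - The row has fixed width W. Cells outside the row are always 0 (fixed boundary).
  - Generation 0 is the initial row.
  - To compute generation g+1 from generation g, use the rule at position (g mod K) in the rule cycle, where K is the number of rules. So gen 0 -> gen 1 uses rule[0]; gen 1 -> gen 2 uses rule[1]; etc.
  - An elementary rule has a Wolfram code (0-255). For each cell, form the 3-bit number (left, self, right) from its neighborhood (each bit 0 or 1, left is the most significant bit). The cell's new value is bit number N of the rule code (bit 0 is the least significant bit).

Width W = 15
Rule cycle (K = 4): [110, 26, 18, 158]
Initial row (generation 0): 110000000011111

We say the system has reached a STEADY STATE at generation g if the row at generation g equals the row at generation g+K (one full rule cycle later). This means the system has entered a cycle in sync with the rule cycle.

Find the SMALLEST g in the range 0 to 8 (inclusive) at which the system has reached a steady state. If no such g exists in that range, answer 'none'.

Answer: none

Derivation:
Gen 0: 110000000011111
Gen 1 (rule 110): 110000000110001
Gen 2 (rule 26): 101000001101010
Gen 3 (rule 18): 000100010000001
Gen 4 (rule 158): 001110111000011
Gen 5 (rule 110): 011011101000111
Gen 6 (rule 26): 110010000101100
Gen 7 (rule 18): 001101001000010
Gen 8 (rule 158): 011001111100111
Gen 9 (rule 110): 111011000101101
Gen 10 (rule 26): 100010101001000
Gen 11 (rule 18): 010100000110100
Gen 12 (rule 158): 110110001100110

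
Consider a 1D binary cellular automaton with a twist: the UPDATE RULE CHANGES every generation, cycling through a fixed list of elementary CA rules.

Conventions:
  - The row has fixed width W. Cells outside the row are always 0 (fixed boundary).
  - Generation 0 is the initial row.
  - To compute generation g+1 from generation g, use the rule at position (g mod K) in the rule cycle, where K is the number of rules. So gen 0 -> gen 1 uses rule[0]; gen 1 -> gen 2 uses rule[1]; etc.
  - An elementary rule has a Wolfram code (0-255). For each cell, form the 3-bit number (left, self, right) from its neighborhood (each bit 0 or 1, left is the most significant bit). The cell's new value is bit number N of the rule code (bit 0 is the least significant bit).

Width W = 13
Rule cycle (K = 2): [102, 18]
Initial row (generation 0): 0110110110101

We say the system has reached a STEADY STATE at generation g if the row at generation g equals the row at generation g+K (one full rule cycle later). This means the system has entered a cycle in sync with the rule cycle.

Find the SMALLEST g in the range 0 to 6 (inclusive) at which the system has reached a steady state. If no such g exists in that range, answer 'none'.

Answer: 2

Derivation:
Gen 0: 0110110110101
Gen 1 (rule 102): 1011011011111
Gen 2 (rule 18): 0000000000000
Gen 3 (rule 102): 0000000000000
Gen 4 (rule 18): 0000000000000
Gen 5 (rule 102): 0000000000000
Gen 6 (rule 18): 0000000000000
Gen 7 (rule 102): 0000000000000
Gen 8 (rule 18): 0000000000000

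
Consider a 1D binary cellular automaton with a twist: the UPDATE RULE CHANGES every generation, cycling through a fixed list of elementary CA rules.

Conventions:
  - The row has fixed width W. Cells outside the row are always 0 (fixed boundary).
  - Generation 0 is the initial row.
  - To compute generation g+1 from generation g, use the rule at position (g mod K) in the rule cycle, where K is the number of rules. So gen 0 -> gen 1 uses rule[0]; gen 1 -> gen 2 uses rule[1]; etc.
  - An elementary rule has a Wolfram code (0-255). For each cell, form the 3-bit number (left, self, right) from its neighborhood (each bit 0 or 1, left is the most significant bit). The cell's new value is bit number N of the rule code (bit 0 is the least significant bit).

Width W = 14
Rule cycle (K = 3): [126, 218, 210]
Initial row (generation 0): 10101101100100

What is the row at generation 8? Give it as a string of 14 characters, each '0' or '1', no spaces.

Answer: 11011100011111

Derivation:
Gen 0: 10101101100100
Gen 1 (rule 126): 11111111111110
Gen 2 (rule 218): 11111111111111
Gen 3 (rule 210): 01111111111111
Gen 4 (rule 126): 11000000000001
Gen 5 (rule 218): 11100000000010
Gen 6 (rule 210): 01110000000101
Gen 7 (rule 126): 11011000001111
Gen 8 (rule 218): 11011100011111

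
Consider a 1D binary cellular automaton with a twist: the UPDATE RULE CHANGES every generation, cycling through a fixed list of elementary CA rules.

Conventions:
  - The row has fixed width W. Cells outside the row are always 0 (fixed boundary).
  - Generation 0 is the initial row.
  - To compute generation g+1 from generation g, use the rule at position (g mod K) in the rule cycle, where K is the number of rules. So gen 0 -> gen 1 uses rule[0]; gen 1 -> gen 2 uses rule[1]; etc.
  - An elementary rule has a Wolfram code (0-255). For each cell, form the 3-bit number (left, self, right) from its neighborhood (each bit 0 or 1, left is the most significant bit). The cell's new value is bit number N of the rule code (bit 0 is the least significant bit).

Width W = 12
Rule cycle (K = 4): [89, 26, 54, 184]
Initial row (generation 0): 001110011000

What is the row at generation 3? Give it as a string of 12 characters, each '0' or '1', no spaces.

Gen 0: 001110011000
Gen 1 (rule 89): 101011011111
Gen 2 (rule 26): 000010010000
Gen 3 (rule 54): 000111111000

Answer: 000111111000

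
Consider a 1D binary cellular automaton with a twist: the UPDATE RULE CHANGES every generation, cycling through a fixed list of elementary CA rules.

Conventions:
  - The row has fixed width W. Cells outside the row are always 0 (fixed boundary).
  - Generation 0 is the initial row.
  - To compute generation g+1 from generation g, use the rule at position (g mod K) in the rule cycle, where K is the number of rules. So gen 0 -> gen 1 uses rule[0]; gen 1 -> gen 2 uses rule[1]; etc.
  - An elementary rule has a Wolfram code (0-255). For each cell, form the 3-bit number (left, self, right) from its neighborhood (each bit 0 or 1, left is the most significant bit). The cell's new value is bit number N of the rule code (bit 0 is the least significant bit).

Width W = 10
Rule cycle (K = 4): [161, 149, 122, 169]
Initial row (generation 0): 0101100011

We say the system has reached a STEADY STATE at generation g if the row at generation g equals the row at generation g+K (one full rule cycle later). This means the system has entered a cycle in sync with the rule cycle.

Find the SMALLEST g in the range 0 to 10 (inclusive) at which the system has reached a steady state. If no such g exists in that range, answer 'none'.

Answer: none

Derivation:
Gen 0: 0101100011
Gen 1 (rule 161): 0010001000
Gen 2 (rule 149): 1011101111
Gen 3 (rule 122): 0110111001
Gen 4 (rule 169): 0101110000
Gen 5 (rule 161): 0010100111
Gen 6 (rule 149): 1010110010
Gen 7 (rule 122): 0101111101
Gen 8 (rule 169): 0011111010
Gen 9 (rule 161): 1001110100
Gen 10 (rule 149): 1100100111
Gen 11 (rule 122): 1111011101
Gen 12 (rule 169): 1110111010
Gen 13 (rule 161): 0101010100
Gen 14 (rule 149): 0101010111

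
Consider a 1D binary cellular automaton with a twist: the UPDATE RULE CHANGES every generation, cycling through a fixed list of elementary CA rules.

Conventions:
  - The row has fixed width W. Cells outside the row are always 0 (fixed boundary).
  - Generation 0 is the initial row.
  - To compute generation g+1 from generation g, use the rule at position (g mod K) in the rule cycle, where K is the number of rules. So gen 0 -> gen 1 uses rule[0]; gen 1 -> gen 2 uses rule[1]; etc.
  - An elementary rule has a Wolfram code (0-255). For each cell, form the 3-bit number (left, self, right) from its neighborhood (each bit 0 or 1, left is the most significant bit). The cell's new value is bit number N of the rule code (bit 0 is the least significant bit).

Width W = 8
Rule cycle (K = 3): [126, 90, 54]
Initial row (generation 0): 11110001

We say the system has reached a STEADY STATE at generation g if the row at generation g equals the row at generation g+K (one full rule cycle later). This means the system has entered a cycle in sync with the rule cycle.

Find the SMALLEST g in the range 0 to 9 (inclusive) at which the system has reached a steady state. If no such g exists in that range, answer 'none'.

Answer: 9

Derivation:
Gen 0: 11110001
Gen 1 (rule 126): 10011011
Gen 2 (rule 90): 01111011
Gen 3 (rule 54): 10000100
Gen 4 (rule 126): 11001110
Gen 5 (rule 90): 11111011
Gen 6 (rule 54): 00000100
Gen 7 (rule 126): 00001110
Gen 8 (rule 90): 00011011
Gen 9 (rule 54): 00100100
Gen 10 (rule 126): 01111110
Gen 11 (rule 90): 11000011
Gen 12 (rule 54): 00100100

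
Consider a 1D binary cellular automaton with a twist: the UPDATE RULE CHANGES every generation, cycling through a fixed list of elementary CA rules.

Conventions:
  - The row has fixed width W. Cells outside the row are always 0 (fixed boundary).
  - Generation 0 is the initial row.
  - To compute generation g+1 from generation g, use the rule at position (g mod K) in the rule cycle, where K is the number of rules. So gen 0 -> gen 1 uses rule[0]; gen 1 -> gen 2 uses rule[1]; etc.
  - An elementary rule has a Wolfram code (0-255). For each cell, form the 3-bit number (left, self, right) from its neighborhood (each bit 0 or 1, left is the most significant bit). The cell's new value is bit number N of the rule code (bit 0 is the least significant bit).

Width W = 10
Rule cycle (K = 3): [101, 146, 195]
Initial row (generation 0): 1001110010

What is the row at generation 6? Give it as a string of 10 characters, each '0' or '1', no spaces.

Gen 0: 1001110010
Gen 1 (rule 101): 1000010010
Gen 2 (rule 146): 0100101101
Gen 3 (rule 195): 1001000100
Gen 4 (rule 101): 1001010101
Gen 5 (rule 146): 0110000000
Gen 6 (rule 195): 1010111111

Answer: 1010111111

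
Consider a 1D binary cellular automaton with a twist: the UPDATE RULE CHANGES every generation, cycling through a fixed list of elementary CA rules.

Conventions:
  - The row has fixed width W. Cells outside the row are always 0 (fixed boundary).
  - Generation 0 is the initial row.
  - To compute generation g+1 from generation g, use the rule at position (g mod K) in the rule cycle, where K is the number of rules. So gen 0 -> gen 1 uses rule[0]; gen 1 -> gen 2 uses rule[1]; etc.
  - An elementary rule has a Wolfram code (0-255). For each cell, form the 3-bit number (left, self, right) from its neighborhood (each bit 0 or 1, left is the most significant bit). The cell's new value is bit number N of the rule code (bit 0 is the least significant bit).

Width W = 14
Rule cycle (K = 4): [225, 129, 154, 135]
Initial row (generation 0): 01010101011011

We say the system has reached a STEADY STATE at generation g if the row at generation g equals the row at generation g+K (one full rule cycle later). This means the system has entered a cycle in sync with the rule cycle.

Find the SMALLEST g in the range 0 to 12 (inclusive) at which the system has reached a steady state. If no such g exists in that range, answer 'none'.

Answer: none

Derivation:
Gen 0: 01010101011011
Gen 1 (rule 225): 00101010101101
Gen 2 (rule 129): 10000000000000
Gen 3 (rule 154): 01000000000000
Gen 4 (rule 135): 11011111111111
Gen 5 (rule 225): 01101111111111
Gen 6 (rule 129): 00000111111110
Gen 7 (rule 154): 00001111111101
Gen 8 (rule 135): 11110111111001
Gen 9 (rule 225): 01111011111000
Gen 10 (rule 129): 00110001110011
Gen 11 (rule 154): 01101011101110
Gen 12 (rule 135): 10001001000100
Gen 13 (rule 225): 00100000010001
Gen 14 (rule 129): 10001111000100
Gen 15 (rule 154): 01011110101010
Gen 16 (rule 135): 11001100101010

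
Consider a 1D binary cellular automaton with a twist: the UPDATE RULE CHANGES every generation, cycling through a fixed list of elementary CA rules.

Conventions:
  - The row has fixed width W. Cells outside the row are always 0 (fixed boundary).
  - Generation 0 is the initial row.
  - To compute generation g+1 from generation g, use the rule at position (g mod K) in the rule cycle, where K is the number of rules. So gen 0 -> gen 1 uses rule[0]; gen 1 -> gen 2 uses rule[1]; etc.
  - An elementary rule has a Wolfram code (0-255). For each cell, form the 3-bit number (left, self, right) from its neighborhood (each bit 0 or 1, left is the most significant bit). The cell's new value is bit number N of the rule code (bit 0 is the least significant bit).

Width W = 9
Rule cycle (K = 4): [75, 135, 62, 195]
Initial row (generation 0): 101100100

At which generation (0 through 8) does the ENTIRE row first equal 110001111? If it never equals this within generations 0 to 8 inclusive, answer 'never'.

Gen 0: 101100100
Gen 1 (rule 75): 001101001
Gen 2 (rule 135): 110001011
Gen 3 (rule 62): 101011110
Gen 4 (rule 195): 000001110
Gen 5 (rule 75): 111111010
Gen 6 (rule 135): 011110010
Gen 7 (rule 62): 110001111
Gen 8 (rule 195): 010110111

Answer: 7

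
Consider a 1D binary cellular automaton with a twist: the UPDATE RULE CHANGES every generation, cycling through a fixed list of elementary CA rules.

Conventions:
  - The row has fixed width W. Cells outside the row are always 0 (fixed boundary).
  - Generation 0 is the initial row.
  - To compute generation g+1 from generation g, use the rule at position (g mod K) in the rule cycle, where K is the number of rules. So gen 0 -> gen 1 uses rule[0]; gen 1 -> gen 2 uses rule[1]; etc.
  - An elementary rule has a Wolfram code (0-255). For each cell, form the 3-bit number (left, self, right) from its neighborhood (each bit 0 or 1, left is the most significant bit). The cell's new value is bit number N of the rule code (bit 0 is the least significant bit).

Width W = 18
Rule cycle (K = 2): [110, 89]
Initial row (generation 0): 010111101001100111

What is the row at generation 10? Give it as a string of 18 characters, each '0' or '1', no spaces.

Answer: 011111111010101100

Derivation:
Gen 0: 010111101001100111
Gen 1 (rule 110): 111100111011101101
Gen 2 (rule 89): 100110101010101100
Gen 3 (rule 110): 101111111111111100
Gen 4 (rule 89): 001000000000000111
Gen 5 (rule 110): 011000000000001101
Gen 6 (rule 89): 011111111111101100
Gen 7 (rule 110): 110000000000111100
Gen 8 (rule 89): 111111111110100111
Gen 9 (rule 110): 100000000011101101
Gen 10 (rule 89): 011111111010101100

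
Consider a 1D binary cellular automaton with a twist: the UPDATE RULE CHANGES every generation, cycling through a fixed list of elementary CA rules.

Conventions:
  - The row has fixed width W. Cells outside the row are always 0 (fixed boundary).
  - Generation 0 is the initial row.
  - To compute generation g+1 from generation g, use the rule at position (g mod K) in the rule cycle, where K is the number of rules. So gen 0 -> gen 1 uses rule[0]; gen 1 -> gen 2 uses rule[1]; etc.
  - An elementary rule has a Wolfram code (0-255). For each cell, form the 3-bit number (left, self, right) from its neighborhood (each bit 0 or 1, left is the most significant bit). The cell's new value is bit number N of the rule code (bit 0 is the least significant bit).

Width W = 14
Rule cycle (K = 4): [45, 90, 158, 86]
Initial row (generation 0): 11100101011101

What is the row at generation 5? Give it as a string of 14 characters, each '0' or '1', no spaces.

Answer: 11101110111010

Derivation:
Gen 0: 11100101011101
Gen 1 (rule 45): 10000111110011
Gen 2 (rule 90): 01001100011111
Gen 3 (rule 158): 11111010111110
Gen 4 (rule 86): 00001010000011
Gen 5 (rule 45): 11101110111010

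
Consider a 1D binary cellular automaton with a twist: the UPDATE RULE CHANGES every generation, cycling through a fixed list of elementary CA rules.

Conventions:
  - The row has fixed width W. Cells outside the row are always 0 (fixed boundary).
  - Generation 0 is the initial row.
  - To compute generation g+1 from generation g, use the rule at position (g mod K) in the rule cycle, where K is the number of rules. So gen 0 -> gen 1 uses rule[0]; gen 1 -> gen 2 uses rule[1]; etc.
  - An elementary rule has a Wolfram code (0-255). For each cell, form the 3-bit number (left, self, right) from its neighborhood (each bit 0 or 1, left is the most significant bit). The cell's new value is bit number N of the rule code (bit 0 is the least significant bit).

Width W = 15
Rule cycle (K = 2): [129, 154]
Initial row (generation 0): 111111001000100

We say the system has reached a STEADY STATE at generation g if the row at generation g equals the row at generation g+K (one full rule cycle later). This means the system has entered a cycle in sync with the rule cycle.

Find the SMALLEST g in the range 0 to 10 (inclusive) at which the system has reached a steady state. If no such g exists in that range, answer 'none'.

Answer: none

Derivation:
Gen 0: 111111001000100
Gen 1 (rule 129): 011110000010001
Gen 2 (rule 154): 111101000101010
Gen 3 (rule 129): 011000010000000
Gen 4 (rule 154): 110100101000000
Gen 5 (rule 129): 000000000011111
Gen 6 (rule 154): 000000000111110
Gen 7 (rule 129): 111111110011100
Gen 8 (rule 154): 111111101111010
Gen 9 (rule 129): 011111000110000
Gen 10 (rule 154): 111110101101000
Gen 11 (rule 129): 011100000000011
Gen 12 (rule 154): 111010000000110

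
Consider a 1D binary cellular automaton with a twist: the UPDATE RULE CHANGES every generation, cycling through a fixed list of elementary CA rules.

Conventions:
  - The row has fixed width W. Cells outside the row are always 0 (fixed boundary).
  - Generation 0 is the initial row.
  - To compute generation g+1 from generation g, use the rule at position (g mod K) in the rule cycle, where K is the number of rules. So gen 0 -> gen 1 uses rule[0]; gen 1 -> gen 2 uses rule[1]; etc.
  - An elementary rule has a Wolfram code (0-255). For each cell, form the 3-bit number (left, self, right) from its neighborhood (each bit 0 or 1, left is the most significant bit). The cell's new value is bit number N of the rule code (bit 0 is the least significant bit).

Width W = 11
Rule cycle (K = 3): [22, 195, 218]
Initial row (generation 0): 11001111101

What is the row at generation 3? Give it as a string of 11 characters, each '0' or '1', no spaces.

Gen 0: 11001111101
Gen 1 (rule 22): 00110000001
Gen 2 (rule 195): 11010111110
Gen 3 (rule 218): 11000111111

Answer: 11000111111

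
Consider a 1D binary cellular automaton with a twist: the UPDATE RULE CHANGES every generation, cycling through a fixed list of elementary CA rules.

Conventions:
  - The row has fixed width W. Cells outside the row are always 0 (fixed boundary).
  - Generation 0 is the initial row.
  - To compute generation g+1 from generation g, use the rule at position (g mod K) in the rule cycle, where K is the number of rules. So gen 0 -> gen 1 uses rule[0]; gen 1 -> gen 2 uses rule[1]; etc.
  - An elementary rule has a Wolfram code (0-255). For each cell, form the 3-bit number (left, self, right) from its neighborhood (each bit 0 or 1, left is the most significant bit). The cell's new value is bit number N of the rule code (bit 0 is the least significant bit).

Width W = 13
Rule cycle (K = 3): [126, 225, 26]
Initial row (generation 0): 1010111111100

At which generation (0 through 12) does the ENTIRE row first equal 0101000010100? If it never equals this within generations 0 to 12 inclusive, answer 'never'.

Gen 0: 1010111111100
Gen 1 (rule 126): 1111100000110
Gen 2 (rule 225): 0111101110010
Gen 3 (rule 26): 1100001001101
Gen 4 (rule 126): 1110011111111
Gen 5 (rule 225): 0110001111111
Gen 6 (rule 26): 1101011000000
Gen 7 (rule 126): 1111111100000
Gen 8 (rule 225): 0111111101111
Gen 9 (rule 26): 1100000001000
Gen 10 (rule 126): 1110000011100
Gen 11 (rule 225): 0110111001101
Gen 12 (rule 26): 1100100111000

Answer: never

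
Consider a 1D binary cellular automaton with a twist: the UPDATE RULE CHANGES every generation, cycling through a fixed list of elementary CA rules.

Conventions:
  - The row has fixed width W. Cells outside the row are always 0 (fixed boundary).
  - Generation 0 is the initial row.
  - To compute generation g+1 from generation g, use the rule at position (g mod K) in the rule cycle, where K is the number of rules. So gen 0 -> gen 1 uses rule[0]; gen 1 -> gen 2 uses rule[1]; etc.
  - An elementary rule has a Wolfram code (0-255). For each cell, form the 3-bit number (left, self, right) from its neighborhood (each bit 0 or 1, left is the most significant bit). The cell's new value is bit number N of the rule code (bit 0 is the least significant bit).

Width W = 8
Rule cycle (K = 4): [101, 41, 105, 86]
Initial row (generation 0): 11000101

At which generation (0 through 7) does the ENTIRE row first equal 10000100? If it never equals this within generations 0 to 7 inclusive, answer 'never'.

Gen 0: 11000101
Gen 1 (rule 101): 01010111
Gen 2 (rule 41): 00101100
Gen 3 (rule 105): 10011101
Gen 4 (rule 86): 11100101
Gen 5 (rule 101): 00100111
Gen 6 (rule 41): 10000100
Gen 7 (rule 105): 00110001

Answer: 6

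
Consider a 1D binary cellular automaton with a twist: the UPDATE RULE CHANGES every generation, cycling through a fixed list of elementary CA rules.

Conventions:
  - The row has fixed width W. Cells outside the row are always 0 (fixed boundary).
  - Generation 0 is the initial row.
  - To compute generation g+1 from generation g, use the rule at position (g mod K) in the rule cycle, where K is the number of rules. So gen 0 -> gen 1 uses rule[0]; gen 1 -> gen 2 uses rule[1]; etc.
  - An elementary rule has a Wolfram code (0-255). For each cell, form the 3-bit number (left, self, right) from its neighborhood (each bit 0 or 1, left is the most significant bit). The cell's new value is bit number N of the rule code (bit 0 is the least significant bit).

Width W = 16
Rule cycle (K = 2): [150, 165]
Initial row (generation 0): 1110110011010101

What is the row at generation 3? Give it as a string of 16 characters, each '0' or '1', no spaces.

Answer: 1100010011001110

Derivation:
Gen 0: 1110110011010101
Gen 1 (rule 150): 0100001100010101
Gen 2 (rule 165): 0101100001011111
Gen 3 (rule 150): 1100010011001110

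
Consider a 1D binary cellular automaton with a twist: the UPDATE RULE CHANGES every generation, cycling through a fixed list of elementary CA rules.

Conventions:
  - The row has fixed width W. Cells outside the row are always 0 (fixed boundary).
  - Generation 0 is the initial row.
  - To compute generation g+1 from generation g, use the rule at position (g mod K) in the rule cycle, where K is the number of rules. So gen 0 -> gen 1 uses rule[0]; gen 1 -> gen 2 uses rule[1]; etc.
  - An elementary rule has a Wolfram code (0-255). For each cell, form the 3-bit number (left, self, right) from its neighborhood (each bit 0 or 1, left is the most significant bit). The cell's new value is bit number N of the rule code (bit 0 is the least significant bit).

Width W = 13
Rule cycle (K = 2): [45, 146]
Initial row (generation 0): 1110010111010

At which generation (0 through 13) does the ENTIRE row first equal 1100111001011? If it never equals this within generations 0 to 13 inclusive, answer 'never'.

Answer: never

Derivation:
Gen 0: 1110010111010
Gen 1 (rule 45): 1000011100110
Gen 2 (rule 146): 0100101011001
Gen 3 (rule 45): 0100111110001
Gen 4 (rule 146): 1011011101010
Gen 5 (rule 45): 1110110011110
Gen 6 (rule 146): 0100001101101
Gen 7 (rule 45): 0101101011011
Gen 8 (rule 146): 1000000000000
Gen 9 (rule 45): 1011111111111
Gen 10 (rule 146): 0001111111110
Gen 11 (rule 45): 1101000000000
Gen 12 (rule 146): 0000100000000
Gen 13 (rule 45): 1110101111111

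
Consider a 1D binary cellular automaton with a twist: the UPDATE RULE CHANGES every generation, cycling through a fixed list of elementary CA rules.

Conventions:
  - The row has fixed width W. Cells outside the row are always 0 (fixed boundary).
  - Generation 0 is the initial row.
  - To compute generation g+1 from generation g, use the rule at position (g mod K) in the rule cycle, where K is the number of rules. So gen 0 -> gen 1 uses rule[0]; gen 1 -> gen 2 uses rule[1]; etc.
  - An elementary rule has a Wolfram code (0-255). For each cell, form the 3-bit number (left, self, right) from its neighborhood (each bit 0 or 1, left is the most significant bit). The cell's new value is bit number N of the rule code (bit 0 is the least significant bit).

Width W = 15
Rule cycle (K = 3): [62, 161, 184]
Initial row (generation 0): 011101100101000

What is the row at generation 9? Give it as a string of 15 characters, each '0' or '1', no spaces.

Gen 0: 011101100101000
Gen 1 (rule 62): 110011011111100
Gen 2 (rule 161): 000000101111001
Gen 3 (rule 184): 000000011110100
Gen 4 (rule 62): 000000110001110
Gen 5 (rule 161): 111110000100100
Gen 6 (rule 184): 111101000010010
Gen 7 (rule 62): 100011100111111
Gen 8 (rule 161): 001001000011110
Gen 9 (rule 184): 000100100011101

Answer: 000100100011101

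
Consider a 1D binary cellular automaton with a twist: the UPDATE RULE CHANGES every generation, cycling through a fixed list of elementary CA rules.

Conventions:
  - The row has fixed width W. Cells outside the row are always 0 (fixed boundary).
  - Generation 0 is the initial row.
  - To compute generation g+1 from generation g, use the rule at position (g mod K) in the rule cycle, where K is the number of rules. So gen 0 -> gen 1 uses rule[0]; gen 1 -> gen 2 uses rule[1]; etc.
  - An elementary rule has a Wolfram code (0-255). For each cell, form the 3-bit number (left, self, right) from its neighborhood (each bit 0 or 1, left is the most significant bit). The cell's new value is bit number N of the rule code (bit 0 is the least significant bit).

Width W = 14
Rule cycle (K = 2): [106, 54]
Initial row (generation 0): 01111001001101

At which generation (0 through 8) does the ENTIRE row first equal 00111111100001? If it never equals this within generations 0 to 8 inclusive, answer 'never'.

Gen 0: 01111001001101
Gen 1 (rule 106): 11001010011110
Gen 2 (rule 54): 00111111100001
Gen 3 (rule 106): 01100000100010
Gen 4 (rule 54): 10010001110111
Gen 5 (rule 106): 00100011011101
Gen 6 (rule 54): 01110100100011
Gen 7 (rule 106): 11011001000111
Gen 8 (rule 54): 00100111101000

Answer: 2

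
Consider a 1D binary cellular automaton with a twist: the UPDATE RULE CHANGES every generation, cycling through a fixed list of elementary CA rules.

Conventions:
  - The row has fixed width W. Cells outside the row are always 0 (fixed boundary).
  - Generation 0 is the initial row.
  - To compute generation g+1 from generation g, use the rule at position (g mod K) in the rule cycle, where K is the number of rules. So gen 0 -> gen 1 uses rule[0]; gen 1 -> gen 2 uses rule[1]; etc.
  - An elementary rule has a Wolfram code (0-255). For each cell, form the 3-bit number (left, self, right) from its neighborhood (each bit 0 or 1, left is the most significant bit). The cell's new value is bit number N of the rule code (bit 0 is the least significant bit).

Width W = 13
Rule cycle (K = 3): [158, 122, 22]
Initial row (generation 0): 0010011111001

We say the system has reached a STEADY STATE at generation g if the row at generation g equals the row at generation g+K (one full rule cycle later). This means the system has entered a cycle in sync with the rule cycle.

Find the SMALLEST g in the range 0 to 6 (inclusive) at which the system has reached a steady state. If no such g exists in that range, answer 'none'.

Answer: 6

Derivation:
Gen 0: 0010011111001
Gen 1 (rule 158): 0111111110111
Gen 2 (rule 122): 1100000011101
Gen 3 (rule 22): 0010000100001
Gen 4 (rule 158): 0111001110011
Gen 5 (rule 122): 1101111011111
Gen 6 (rule 22): 0000000000000
Gen 7 (rule 158): 0000000000000
Gen 8 (rule 122): 0000000000000
Gen 9 (rule 22): 0000000000000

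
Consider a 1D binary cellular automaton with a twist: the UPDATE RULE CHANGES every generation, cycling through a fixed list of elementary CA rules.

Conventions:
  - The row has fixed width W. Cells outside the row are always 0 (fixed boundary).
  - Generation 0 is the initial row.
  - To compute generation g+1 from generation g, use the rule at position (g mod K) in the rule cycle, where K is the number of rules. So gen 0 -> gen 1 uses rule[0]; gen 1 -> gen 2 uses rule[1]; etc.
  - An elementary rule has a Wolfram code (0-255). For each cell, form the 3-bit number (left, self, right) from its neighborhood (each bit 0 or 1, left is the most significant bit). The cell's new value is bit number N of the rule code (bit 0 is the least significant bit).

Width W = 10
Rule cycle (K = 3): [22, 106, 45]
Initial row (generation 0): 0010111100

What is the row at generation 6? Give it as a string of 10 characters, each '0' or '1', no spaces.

Gen 0: 0010111100
Gen 1 (rule 22): 0110000010
Gen 2 (rule 106): 1110000100
Gen 3 (rule 45): 1000110101
Gen 4 (rule 22): 1101000101
Gen 5 (rule 106): 1110001010
Gen 6 (rule 45): 1000101110

Answer: 1000101110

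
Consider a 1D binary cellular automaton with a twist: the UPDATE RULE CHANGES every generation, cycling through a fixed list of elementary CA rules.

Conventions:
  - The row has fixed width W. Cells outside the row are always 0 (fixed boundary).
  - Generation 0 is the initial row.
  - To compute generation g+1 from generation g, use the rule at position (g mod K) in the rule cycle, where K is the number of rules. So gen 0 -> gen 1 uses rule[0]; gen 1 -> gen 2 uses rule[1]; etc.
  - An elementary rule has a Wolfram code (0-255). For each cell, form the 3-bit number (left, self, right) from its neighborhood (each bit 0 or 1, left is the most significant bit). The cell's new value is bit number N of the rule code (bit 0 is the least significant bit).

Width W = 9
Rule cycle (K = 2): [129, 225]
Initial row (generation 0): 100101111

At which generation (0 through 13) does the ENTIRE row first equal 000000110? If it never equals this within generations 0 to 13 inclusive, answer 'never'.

Answer: 1

Derivation:
Gen 0: 100101111
Gen 1 (rule 129): 000000110
Gen 2 (rule 225): 111110010
Gen 3 (rule 129): 011100000
Gen 4 (rule 225): 001101111
Gen 5 (rule 129): 100000110
Gen 6 (rule 225): 001110010
Gen 7 (rule 129): 100100000
Gen 8 (rule 225): 000001111
Gen 9 (rule 129): 111100110
Gen 10 (rule 225): 011100010
Gen 11 (rule 129): 001001000
Gen 12 (rule 225): 100000011
Gen 13 (rule 129): 001111000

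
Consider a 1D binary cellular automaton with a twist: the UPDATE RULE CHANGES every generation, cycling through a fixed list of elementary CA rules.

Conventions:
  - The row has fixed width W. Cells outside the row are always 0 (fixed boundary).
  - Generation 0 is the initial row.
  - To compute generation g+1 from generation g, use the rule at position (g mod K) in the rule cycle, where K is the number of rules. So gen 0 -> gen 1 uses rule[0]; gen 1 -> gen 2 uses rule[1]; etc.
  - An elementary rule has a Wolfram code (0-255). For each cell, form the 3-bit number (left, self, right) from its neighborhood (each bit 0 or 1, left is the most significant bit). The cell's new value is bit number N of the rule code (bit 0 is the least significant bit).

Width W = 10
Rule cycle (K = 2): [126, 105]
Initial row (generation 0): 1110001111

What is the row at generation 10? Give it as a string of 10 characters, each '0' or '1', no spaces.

Answer: 1001001001

Derivation:
Gen 0: 1110001111
Gen 1 (rule 126): 1011011001
Gen 2 (rule 105): 0111111000
Gen 3 (rule 126): 1100001100
Gen 4 (rule 105): 1101101101
Gen 5 (rule 126): 1111111111
Gen 6 (rule 105): 1000000001
Gen 7 (rule 126): 1100000011
Gen 8 (rule 105): 1101111011
Gen 9 (rule 126): 1111001111
Gen 10 (rule 105): 1001001001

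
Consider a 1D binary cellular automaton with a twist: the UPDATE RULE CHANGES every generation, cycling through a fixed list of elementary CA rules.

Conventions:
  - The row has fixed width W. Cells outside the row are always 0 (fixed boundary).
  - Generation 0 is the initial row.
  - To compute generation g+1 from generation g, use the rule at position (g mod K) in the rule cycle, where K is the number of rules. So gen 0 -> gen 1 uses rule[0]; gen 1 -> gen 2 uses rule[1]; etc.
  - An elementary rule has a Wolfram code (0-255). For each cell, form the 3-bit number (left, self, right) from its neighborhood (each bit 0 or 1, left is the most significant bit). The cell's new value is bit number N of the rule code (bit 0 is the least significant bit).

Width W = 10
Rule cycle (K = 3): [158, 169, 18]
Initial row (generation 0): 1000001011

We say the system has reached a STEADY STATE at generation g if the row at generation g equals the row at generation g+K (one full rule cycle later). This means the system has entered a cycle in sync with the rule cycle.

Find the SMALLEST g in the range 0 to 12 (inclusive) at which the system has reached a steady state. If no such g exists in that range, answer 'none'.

Answer: 12

Derivation:
Gen 0: 1000001011
Gen 1 (rule 158): 1100011010
Gen 2 (rule 169): 1001010100
Gen 3 (rule 18): 0110000010
Gen 4 (rule 158): 1101000111
Gen 5 (rule 169): 1010010110
Gen 6 (rule 18): 0001100001
Gen 7 (rule 158): 0011010011
Gen 8 (rule 169): 1010100010
Gen 9 (rule 18): 0000010101
Gen 10 (rule 158): 0000110101
Gen 11 (rule 169): 1110101010
Gen 12 (rule 18): 0000000001
Gen 13 (rule 158): 0000000011
Gen 14 (rule 169): 1111111010
Gen 15 (rule 18): 0000000001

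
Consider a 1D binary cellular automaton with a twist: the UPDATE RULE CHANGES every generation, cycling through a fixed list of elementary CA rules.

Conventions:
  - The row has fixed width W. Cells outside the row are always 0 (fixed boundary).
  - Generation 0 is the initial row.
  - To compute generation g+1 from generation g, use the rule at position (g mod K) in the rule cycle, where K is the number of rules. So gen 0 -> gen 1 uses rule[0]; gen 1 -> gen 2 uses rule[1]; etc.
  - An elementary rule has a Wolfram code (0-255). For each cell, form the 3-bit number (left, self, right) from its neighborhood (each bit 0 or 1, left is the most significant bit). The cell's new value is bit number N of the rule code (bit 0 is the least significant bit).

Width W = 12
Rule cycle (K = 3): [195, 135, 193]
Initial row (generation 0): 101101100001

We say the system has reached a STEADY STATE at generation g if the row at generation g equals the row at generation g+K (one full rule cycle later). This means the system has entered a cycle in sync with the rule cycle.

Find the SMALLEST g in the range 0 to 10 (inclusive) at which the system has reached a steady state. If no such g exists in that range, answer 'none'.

Answer: none

Derivation:
Gen 0: 101101100001
Gen 1 (rule 195): 000100101110
Gen 2 (rule 135): 111101100100
Gen 3 (rule 193): 011100100001
Gen 4 (rule 195): 101101001110
Gen 5 (rule 135): 100001010100
Gen 6 (rule 193): 001100000001
Gen 7 (rule 195): 110101111110
Gen 8 (rule 135): 000100111100
Gen 9 (rule 193): 110000011101
Gen 10 (rule 195): 010111101100
Gen 11 (rule 135): 110011000001
Gen 12 (rule 193): 010001011100
Gen 13 (rule 195): 100110001101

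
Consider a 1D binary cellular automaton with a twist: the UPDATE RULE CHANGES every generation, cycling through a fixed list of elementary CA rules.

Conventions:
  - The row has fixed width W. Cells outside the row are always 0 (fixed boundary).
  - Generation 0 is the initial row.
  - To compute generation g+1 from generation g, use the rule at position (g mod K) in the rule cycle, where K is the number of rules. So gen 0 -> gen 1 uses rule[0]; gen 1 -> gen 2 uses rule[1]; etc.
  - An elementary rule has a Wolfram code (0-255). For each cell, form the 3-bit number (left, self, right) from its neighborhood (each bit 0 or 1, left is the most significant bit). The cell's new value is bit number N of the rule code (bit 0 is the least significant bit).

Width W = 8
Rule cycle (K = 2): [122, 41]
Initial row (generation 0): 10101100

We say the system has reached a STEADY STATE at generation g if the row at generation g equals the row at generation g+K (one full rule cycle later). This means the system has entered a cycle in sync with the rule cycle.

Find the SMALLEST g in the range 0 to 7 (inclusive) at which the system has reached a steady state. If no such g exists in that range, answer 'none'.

Gen 0: 10101100
Gen 1 (rule 122): 01011110
Gen 2 (rule 41): 00110000
Gen 3 (rule 122): 01111000
Gen 4 (rule 41): 01000011
Gen 5 (rule 122): 10100111
Gen 6 (rule 41): 01000100
Gen 7 (rule 122): 10101010
Gen 8 (rule 41): 01010100
Gen 9 (rule 122): 10101010

Answer: 7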